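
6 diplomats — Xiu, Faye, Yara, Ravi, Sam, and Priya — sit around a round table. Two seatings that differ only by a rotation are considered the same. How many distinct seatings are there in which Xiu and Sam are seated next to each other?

48

Glue Xiu and Sam into a block (2 internal orders). Seating 5 units around a circle gives (4)! arrangements.
So 2 × (4)! = 2 × 24 = 48.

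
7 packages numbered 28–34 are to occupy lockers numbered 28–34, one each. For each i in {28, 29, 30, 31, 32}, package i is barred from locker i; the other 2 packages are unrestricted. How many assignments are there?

Let Aᵢ (for 28 ≤ i ≤ 32) be the placements that put package i in its forbidden locker. Any j of these fix j positions, leaving (7−j)! ways to fill the rest, and there are C(5,j) ways to pick which j.
By inclusion–exclusion, the number of valid placements is Σ_{j=0}^{5} (−1)^j C(5,j)·(7−j)!.
Computing: 5040 − 3600 + 1200 − 240 + 30 − 2 = 2428.

2428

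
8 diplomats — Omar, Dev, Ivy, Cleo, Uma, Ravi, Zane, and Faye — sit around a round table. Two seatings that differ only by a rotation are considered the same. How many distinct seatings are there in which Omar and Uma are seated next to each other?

Glue Omar and Uma into a block (2 internal orders). Seating 7 units around a circle gives (6)! arrangements.
So 2 × (6)! = 2 × 720 = 1440.

1440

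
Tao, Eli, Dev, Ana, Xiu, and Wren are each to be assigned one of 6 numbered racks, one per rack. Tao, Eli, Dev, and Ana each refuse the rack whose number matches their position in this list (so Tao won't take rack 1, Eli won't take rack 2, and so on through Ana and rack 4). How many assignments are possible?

362

Let Aᵢ (for 1 ≤ i ≤ 4) be the placements that put person i in their forbidden rack. Any j of these fix j positions, leaving (6−j)! ways to fill the rest, and there are C(4,j) ways to pick which j.
By inclusion–exclusion, the number of valid placements is Σ_{j=0}^{4} (−1)^j C(4,j)·(6−j)!.
Computing: 720 − 480 + 144 − 24 + 2 = 362.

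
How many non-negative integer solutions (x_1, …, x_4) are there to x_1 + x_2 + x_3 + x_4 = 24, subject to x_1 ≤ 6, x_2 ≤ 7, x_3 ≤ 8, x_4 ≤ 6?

20

Without the upper bounds there are C(27,3) = 2925 ways to split 24 among 4 variables.
Subtract solutions that violate a single cap (substitute x_i' = x_i − (cap_i+1)): x_1 ≥ 7 gives C(20,3) = 1140; x_2 ≥ 8 gives C(19,3) = 969; x_3 ≥ 9 gives C(18,3) = 816; x_4 ≥ 7 gives C(20,3) = 1140. Together 4065.
Add back pairs where two caps are both exceeded: 220 + 165 + 286 + 120 + 220 + 165 = 1176.
Subtract triples: 1 + 10 + 4 + 1 = 16.
By inclusion–exclusion the count is 2925 − 4065 + 1176 − 16 = 20.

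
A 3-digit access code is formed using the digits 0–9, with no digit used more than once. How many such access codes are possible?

720

Choose and order 3 of the 10 symbols: the first digit has 10 options, the next 9, then 8.
That product is 10 × 9 × 8 = 720.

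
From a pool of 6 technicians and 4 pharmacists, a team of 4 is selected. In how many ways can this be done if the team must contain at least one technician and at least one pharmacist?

194

With no constraint there are C(10,4) = 210 possible selections.
Subtract selections that omit an entire group: no technicians → C(4,4) = 1; no pharmacists → C(6,4) = 15.
Both groups omitted at once is impossible, so 210 − 16 = 194.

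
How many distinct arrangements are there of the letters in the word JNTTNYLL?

5040

Letter multiplicities in JNTTNYLL: J×1, L×2, N×2, T×2, Y×1.
The number of distinct arrangements is 8!/(2!·2!·2!) = 40320/8 = 5040.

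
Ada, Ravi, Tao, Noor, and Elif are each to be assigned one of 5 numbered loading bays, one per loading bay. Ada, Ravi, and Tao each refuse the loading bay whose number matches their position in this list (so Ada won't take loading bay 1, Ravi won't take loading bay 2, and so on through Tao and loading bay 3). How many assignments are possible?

64

Let Aᵢ (for i ∈ {1, 2, 3}) be the placements that put person i in their forbidden loading bay. Any j of these fix j positions, leaving (5−j)! ways to fill the rest, and there are C(3,j) ways to pick which j.
By inclusion–exclusion, the number of valid placements is Σ_{j=0}^{3} (−1)^j C(3,j)·(5−j)!.
Computing: 120 − 72 + 18 − 2 = 64.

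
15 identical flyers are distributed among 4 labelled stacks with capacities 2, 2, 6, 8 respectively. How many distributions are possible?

18

Without the upper bounds there are C(18,3) = 816 ways to split 15 among 4 stacks.
Subtract solutions that violate a single cap (substitute x_i' = x_i − (cap_i+1)): x_1 ≥ 3 gives C(15,3) = 455; x_2 ≥ 3 gives C(15,3) = 455; x_3 ≥ 7 gives C(11,3) = 165; x_4 ≥ 9 gives C(9,3) = 84. Together 1159.
Add back pairs where two caps are both exceeded: 220 + 56 + 20 + 56 + 20 + 0 = 372.
Subtract triples: 10 + 1 + 0 + 0 = 11.
By inclusion–exclusion the count is 816 − 1159 + 372 − 11 = 18.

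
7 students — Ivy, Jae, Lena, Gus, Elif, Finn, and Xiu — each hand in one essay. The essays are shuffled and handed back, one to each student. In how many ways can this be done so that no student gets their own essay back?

This is the derangement count D_7: permutations of 7 items with no fixed point.
By inclusion–exclusion this is Σ_{j=0}^{7} (−1)^j C(7,j)·(7−j)!.
Computing: 5040 − 5040 + 2520 − 840 + 210 − 42 + 7 − 1 = 1854.

1854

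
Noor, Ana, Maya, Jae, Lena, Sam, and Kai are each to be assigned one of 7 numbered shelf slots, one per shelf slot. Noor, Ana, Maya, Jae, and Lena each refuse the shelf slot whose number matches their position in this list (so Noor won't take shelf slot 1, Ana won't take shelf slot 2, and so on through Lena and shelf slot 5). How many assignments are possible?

Let Aᵢ (for 1 ≤ i ≤ 5) be the placements that put person i in their forbidden shelf slot. Any j of these fix j positions, leaving (7−j)! ways to fill the rest, and there are C(5,j) ways to pick which j.
By inclusion–exclusion, the number of valid placements is Σ_{j=0}^{5} (−1)^j C(5,j)·(7−j)!.
Computing: 5040 − 3600 + 1200 − 240 + 30 − 2 = 2428.

2428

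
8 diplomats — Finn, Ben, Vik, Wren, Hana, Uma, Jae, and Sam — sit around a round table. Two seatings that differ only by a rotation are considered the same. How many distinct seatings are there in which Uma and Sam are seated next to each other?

Glue Uma and Sam into a block (2 internal orders). Seating 7 units around a circle gives (6)! arrangements.
So 2 × (6)! = 2 × 720 = 1440.

1440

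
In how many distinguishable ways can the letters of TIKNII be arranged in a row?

120

Letter multiplicities in TIKNII: I×3, K×1, N×1, T×1.
Dividing 6! = 720 by 3! = 6 for the repeated letters gives 120.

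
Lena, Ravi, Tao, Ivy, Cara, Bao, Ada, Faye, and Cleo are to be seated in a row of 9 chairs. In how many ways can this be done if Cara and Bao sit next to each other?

Treat {Cara, Bao} as a single unit. There are 8 units to order, and the pair itself can be ordered 2 ways.
That gives 2 × 8! = 2 × 40320 = 80640.

80640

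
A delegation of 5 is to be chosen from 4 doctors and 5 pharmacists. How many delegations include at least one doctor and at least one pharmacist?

125

Total 5-person selections from all 9: C(9,5) = 126.
Selections missing a whole group: no doctors → C(5,5) = 1; no pharmacists → C(4,5) = 0.
Both groups omitted at once is impossible, so 126 − 1 = 125.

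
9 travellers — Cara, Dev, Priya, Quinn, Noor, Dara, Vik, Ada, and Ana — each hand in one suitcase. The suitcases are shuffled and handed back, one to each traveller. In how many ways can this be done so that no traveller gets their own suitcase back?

Count assignments avoiding every fixed point. For any j of the 9 travellers fixed to their own suitcase, the other 9−j can be arranged in (9−j)! ways.
By inclusion–exclusion this is Σ_{j=0}^{9} (−1)^j C(9,j)·(9−j)!.
Computing: 362880 − 362880 + 181440 − 60480 + 15120 − 3024 + 504 − 72 + 9 − 1 = 133496.

133496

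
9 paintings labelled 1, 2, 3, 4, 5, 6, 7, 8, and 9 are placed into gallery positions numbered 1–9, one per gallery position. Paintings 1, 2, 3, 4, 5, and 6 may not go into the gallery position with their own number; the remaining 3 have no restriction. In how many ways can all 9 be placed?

183822

Let Aᵢ (for 1 ≤ i ≤ 6) be the placements that put painting i in its forbidden gallery position. Any j of these fix j positions, leaving (9−j)! ways to fill the rest, and there are C(6,j) ways to pick which j.
By inclusion–exclusion, the number of valid placements is Σ_{j=0}^{6} (−1)^j C(6,j)·(9−j)!.
Computing: 362880 − 241920 + 75600 − 14400 + 1800 − 144 + 6 = 183822.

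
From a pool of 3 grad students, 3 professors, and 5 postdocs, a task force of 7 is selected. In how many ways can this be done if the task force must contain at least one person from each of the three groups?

With no constraint there are C(11,7) = 330 possible selections.
Selections missing a whole group: no grad students → C(8,7) = 8; no professors → C(8,7) = 8; no postdocs → C(6,7) = 0.
Add back selections omitting two groups (i.e. drawn from a single group): C(3,7) + C(3,7) + C(5,7) = 0.
By inclusion–exclusion: 330 − 16 + 0 = 314.

314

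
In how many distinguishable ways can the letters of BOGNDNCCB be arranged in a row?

Letter multiplicities in BOGNDNCCB: B×2, C×2, D×1, G×1, N×2, O×1.
The number of distinct arrangements is 9!/(2!·2!·2!) = 362880/8 = 45360.

45360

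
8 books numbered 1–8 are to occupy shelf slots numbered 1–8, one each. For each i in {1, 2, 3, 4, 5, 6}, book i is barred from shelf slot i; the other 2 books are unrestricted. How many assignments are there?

Let Aᵢ (for 1 ≤ i ≤ 6) be the placements that put book i in its forbidden shelf slot. Any j of these fix j positions, leaving (8−j)! ways to fill the rest, and there are C(6,j) ways to pick which j.
By inclusion–exclusion, the number of valid placements is Σ_{j=0}^{6} (−1)^j C(6,j)·(8−j)!.
Computing: 40320 − 30240 + 10800 − 2400 + 360 − 36 + 2 = 18806.

18806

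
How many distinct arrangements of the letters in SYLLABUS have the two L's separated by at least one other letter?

7560

There are 8!/(2!·2!) = 10080 arrangements of SYLLABUS in total.
If the two L's are adjacent, glue them into one block, leaving 7 items to arrange: (7)!/(2!) = 2520 ways.
Subtracting, 10080 − 2520 = 7560 arrangements keep the L's apart.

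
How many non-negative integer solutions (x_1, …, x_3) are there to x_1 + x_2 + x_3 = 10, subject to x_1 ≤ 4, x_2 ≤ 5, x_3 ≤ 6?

By stars and bars, unrestricted non-negative solutions to x_1+…+x_3 = 10 number C(10+2,2) = 66.
Subtract solutions that violate a single cap (substitute x_i' = x_i − (cap_i+1)): x_1 ≥ 5 gives C(7,2) = 21; x_2 ≥ 6 gives C(6,2) = 15; x_3 ≥ 7 gives C(5,2) = 10. Together 46.
No two caps can be exceeded simultaneously, so the pair terms are all 0.
By inclusion–exclusion the count is 66 − 46 + 0 = 20.

20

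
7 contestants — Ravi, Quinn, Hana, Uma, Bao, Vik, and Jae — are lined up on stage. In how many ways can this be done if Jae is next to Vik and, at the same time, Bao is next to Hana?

Treat {Jae,Vik} as one block (2 orders) and {Bao,Hana} as another (2 orders).
That leaves 5 units to arrange: 2 × 2 × 5! = 4 × 120 = 480.

480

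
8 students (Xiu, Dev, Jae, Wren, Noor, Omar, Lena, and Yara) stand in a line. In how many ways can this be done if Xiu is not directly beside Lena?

Of the 8! = 40320 arrangements, those with Xiu and Lena adjacent number 2 × 7! = 10080 (treat the pair as a block with 2 internal orders).
Complementary counting: 40320 − 10080 = 30240.

30240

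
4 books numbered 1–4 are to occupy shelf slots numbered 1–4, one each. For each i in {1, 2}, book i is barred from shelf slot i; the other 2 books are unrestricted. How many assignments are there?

14

Let Aᵢ (for i ∈ {1, 2}) be the placements that put book i in its forbidden shelf slot. Any j of these fix j positions, leaving (4−j)! ways to fill the rest, and there are C(2,j) ways to pick which j.
By inclusion–exclusion, the number of valid placements is Σ_{j=0}^{2} (−1)^j C(2,j)·(4−j)!.
Computing: 24 − 12 + 2 = 14.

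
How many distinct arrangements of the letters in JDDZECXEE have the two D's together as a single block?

6720

Treat the 2 copies of D as a single block. The multiset to arrange is then {DD, C, E, E, E, J, X, Z}, 8 items in all.
That gives (8)!/(3!) = 6720 arrangements.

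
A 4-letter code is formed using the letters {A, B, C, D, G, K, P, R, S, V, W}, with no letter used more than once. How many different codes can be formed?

7920

Choose and order 4 of the 11 symbols: the first letter has 11 options, the next 10, then 9, 8.
That product is 11 × 10 × 9 × 8 = 7920.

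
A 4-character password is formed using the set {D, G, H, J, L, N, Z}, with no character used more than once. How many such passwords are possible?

840

This is a permutation of 4 out of 7: P(7,4) = 7!/3!.
7 × 6 × 5 × 4 = 840.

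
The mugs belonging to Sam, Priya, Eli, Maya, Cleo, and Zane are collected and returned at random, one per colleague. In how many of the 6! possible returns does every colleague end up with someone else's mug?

This is the derangement count D_6: permutations of 6 items with no fixed point.
By inclusion–exclusion this is Σ_{j=0}^{6} (−1)^j C(6,j)·(6−j)!.
Computing: 720 − 720 + 360 − 120 + 30 − 6 + 1 = 265.

265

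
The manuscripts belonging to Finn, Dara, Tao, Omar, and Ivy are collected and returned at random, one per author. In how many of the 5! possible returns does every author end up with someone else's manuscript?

This is the derangement count D_5: permutations of 5 items with no fixed point.
By inclusion–exclusion this is Σ_{j=0}^{5} (−1)^j C(5,j)·(5−j)!.
Computing: 120 − 120 + 60 − 20 + 5 − 1 = 44.

44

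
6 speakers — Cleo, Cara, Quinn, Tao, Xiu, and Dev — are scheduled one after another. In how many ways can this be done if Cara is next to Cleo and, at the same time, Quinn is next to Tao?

96

Treat {Cara,Cleo} as one block (2 orders) and {Quinn,Tao} as another (2 orders).
That leaves 4 units to arrange: 2 × 2 × 4! = 4 × 24 = 96.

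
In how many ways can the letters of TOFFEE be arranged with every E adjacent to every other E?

Treat the 2 copies of E as a single block. The multiset to arrange is then {EE, F, F, O, T}, 5 items in all.
That gives (5)!/(2!) = 60 arrangements.

60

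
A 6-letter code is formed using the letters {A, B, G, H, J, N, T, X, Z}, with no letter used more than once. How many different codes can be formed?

With no repetition, fill the 6 letters in order: 9 choices, then 8, down to 4.
That product is 9 × 8 × 7 × 6 × 5 × 4 = 60480.

60480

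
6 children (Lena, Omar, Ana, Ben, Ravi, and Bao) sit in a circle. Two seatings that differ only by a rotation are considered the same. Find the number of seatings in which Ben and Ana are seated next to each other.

48

Treat {Ben, Ana} as one unit (2 internal orders) and seat the resulting 5 units around the table: (4)! circular arrangements.
So 2 × (4)! = 2 × 24 = 48.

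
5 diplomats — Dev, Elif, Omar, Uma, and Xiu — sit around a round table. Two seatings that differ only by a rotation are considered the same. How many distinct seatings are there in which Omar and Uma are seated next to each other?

12

Glue Omar and Uma into a block (2 internal orders). Seating 4 units around a circle gives (3)! arrangements.
So 2 × (3)! = 2 × 6 = 12.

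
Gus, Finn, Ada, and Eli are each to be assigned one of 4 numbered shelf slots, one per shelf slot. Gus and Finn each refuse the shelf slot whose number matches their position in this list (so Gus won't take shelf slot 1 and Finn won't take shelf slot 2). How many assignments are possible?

Let Aᵢ (for i ∈ {1, 2}) be the placements that put person i in their forbidden shelf slot. Any j of these fix j positions, leaving (4−j)! ways to fill the rest, and there are C(2,j) ways to pick which j.
By inclusion–exclusion, the number of valid placements is Σ_{j=0}^{2} (−1)^j C(2,j)·(4−j)!.
Computing: 24 − 12 + 2 = 14.

14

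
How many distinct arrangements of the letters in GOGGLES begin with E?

120

With the first slot taken by E, it remains to arrange the other 6 letters (GOGGLS).
Those 6 letters have G appearing 3 times, giving (6)!/(3!) = 120.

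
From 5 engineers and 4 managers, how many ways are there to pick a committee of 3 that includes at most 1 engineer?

Split by how many engineers are chosen (0 through 1).
Sum: C(5,0)·C(4,3) + C(5,1)·C(4,2) = 4 + 30 = 34.

34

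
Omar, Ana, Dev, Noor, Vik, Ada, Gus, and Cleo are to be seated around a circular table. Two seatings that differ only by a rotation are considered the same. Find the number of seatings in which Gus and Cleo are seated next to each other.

1440

Treat {Gus, Cleo} as one unit (2 internal orders) and seat the resulting 7 units around the table: (6)! circular arrangements.
So 2 × (6)! = 2 × 720 = 1440.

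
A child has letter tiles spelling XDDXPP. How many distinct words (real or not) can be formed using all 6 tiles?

90

Letter multiplicities in XDDXPP: D×2, P×2, X×2.
Dividing 6! = 720 by 2!·2!·2! = 8 for the repeated letters gives 90.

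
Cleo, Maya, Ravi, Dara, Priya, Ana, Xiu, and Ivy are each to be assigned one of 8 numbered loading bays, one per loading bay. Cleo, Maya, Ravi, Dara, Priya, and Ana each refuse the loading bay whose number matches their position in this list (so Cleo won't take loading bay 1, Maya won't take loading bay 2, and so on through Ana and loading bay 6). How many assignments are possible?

18806

Let Aᵢ (for 1 ≤ i ≤ 6) be the placements that put person i in their forbidden loading bay. Any j of these fix j positions, leaving (8−j)! ways to fill the rest, and there are C(6,j) ways to pick which j.
By inclusion–exclusion, the number of valid placements is Σ_{j=0}^{6} (−1)^j C(6,j)·(8−j)!.
Computing: 40320 − 30240 + 10800 − 2400 + 360 − 36 + 2 = 18806.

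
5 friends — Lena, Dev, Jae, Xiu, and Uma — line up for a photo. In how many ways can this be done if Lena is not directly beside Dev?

72

There are 5! = 120 arrangements in all. If Lena and Dev are adjacent, merging them into one block gives 2·(4)! = 48 arrangements.
Complementary counting: 120 − 48 = 72.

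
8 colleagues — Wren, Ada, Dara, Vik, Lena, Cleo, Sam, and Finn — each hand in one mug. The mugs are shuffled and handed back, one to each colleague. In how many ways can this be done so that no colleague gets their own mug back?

This is the derangement count D_8: permutations of 8 items with no fixed point.
By inclusion–exclusion this is Σ_{j=0}^{8} (−1)^j C(8,j)·(8−j)!.
Computing: 40320 − 40320 + 20160 − 6720 + 1680 − 336 + 56 − 8 + 1 = 14833.

14833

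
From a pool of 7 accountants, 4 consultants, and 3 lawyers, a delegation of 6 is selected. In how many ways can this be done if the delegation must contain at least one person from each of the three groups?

With no constraint there are C(14,6) = 3003 possible selections.
Subtract selections that omit an entire group: no accountants → C(7,6) = 7; no consultants → C(10,6) = 210; no lawyers → C(11,6) = 462.
Add back selections omitting two groups (i.e. drawn from a single group): C(7,6) + C(4,6) + C(3,6) = 7.
By inclusion–exclusion: 3003 − 679 + 7 = 2331.

2331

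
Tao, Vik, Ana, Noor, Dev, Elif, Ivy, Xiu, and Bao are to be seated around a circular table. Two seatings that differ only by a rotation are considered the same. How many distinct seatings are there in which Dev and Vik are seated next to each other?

10080

Glue Dev and Vik into a block (2 internal orders). Seating 8 units around a circle gives (7)! arrangements.
So 2 × (7)! = 2 × 5040 = 10080.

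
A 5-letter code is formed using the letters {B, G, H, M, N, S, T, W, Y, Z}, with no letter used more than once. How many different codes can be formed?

30240

Choose and order 5 of the 10 symbols: the first letter has 10 options, the next 9, and so on down to 6.
10 × 9 × 8 × 7 × 6 = 30240.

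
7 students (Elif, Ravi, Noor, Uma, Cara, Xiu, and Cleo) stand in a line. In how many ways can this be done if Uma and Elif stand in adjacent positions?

1440

Treat {Uma, Elif} as a single unit. There are 6 units to order, and the pair itself can be ordered 2 ways.
So the count is 2·(6)! = 1440.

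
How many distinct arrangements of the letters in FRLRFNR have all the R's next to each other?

Treat the 3 copies of R as a single block. The multiset to arrange is then {RRR, F, F, L, N}, 5 items in all.
That gives (5)!/(2!) = 60 arrangements.

60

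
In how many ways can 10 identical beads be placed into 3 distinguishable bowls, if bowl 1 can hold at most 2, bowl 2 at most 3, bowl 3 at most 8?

Ignoring the caps, the number of non-negative solutions to x_1+…+x_3 = 10 is C(12,2) = 66.
Subtract solutions that violate a single cap (substitute x_i' = x_i − (cap_i+1)): x_1 ≥ 3 gives C(9,2) = 36; x_2 ≥ 4 gives C(8,2) = 28; x_3 ≥ 9 gives C(3,2) = 3. Together 67.
Add back pairs where two caps are both exceeded: 10 + 0 + 0 = 10.
By inclusion–exclusion the count is 66 − 67 + 10 = 9.

9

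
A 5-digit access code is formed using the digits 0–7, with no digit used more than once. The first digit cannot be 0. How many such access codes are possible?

5880

The first digit has 8−1 = 7 choices (anything except 0).
The remaining 4 digits are filled from the other 7 symbols without repetition: 7 × 6 × 5 × 4 = 840.
Total: 7 × 840 = 5880.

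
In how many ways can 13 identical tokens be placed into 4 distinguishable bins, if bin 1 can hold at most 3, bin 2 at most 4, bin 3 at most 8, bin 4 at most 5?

Ignoring the caps, the number of non-negative solutions to x_1+…+x_4 = 13 is C(16,3) = 560.
Subtract solutions that violate a single cap (substitute x_i' = x_i − (cap_i+1)): x_1 ≥ 4 gives C(12,3) = 220; x_2 ≥ 5 gives C(11,3) = 165; x_3 ≥ 9 gives C(7,3) = 35; x_4 ≥ 6 gives C(10,3) = 120. Together 540.
Add back pairs where two caps are both exceeded: 35 + 1 + 20 + 0 + 10 + 0 = 66.
By inclusion–exclusion the count is 560 − 540 + 66 = 86.

86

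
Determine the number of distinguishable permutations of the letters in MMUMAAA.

140

The 7 letters of MMUMAAA have repeats: A appearing 3 times and M appearing 3 times.
Dividing 7! = 5040 by 3!·3! = 36 for the repeated letters gives 140.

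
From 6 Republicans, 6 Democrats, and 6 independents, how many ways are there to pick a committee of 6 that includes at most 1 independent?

Split by how many independents are chosen (0 through 1).
Sum: C(6,0)·C(12,6) + C(6,1)·C(12,5) = 924 + 4752 = 5676.

5676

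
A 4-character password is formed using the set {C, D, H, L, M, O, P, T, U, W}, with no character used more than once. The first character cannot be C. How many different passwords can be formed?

4536

The first character has 10−1 = 9 choices (anything except C).
The remaining 3 characters are filled from the other 9 symbols without repetition: 9 × 8 × 7 = 504.
Total: 9 × 504 = 4536.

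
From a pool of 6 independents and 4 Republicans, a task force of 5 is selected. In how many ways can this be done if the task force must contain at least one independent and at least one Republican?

246

With no constraint there are C(10,5) = 252 possible selections.
Subtract selections that omit an entire group: no independents → C(4,5) = 0; no Republicans → C(6,5) = 6.
Both groups omitted at once is impossible, so 252 − 6 = 246.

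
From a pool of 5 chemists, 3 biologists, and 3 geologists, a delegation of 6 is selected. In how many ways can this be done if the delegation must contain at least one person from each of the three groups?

With no constraint there are C(11,6) = 462 possible selections.
Subtract selections that omit an entire group: no chemists → C(6,6) = 1; no biologists → C(8,6) = 28; no geologists → C(8,6) = 28.
Add back selections omitting two groups (i.e. drawn from a single group): C(5,6) + C(3,6) + C(3,6) = 0.
By inclusion–exclusion: 462 − 57 + 0 = 405.

405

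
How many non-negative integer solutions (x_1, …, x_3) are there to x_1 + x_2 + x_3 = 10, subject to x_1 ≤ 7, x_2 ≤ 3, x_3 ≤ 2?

By stars and bars, unrestricted non-negative solutions to x_1+…+x_3 = 10 number C(10+2,2) = 66.
Subtract solutions that violate a single cap (substitute x_i' = x_i − (cap_i+1)): x_1 ≥ 8 gives C(4,2) = 6; x_2 ≥ 4 gives C(8,2) = 28; x_3 ≥ 3 gives C(9,2) = 36. Together 70.
Add back pairs where two caps are both exceeded: 0 + 0 + 10 = 10.
By inclusion–exclusion the count is 66 − 70 + 10 = 6.

6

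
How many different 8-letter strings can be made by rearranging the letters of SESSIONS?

The 8 letters of SESSIONS have repeats: S appearing 4 times.
Dividing 8! = 40320 by 4! = 24 for the repeated letters gives 1680.

1680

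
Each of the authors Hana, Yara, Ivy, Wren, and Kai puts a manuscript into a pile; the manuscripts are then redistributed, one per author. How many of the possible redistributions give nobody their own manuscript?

Let Aᵢ be the assignments in which author i gets their own manuscript. We want the size of the complement of A₁∪…∪A_5.
By inclusion–exclusion this is Σ_{j=0}^{5} (−1)^j C(5,j)·(5−j)!.
Computing: 120 − 120 + 60 − 20 + 5 − 1 = 44.

44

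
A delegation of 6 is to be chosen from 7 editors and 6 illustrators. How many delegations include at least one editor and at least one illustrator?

Unrestricted: C(13,6) = 1716 ways to pick any 6 of the 13.
Subtract selections that omit an entire group: no editors → C(6,6) = 1; no illustrators → C(7,6) = 7.
Both groups omitted at once is impossible, so 1716 − 8 = 1708.

1708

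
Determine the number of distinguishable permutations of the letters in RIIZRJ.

The 6 letters of RIIZRJ have repeats: I appearing twice and R appearing twice.
The number of distinct arrangements is 6!/(2!·2!) = 720/4 = 180.

180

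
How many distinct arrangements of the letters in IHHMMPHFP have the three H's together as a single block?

1260

Treat the 3 copies of H as a single block. The multiset to arrange is then {HHH, F, I, M, M, P, P}, 7 items in all.
That gives (7)!/(2!·2!) = 1260 arrangements.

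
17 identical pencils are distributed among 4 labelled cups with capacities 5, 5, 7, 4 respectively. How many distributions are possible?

35

Without the upper bounds there are C(20,3) = 1140 ways to split 17 among 4 cups.
Subtract solutions that violate a single cap (substitute x_i' = x_i − (cap_i+1)): x_1 ≥ 6 gives C(14,3) = 364; x_2 ≥ 6 gives C(14,3) = 364; x_3 ≥ 8 gives C(12,3) = 220; x_4 ≥ 5 gives C(15,3) = 455. Together 1403.
Add back pairs where two caps are both exceeded: 56 + 20 + 84 + 20 + 84 + 35 = 299.
Subtract triples: 0 + 1 + 0 + 0 = 1.
By inclusion–exclusion the count is 1140 − 1403 + 299 − 1 = 35.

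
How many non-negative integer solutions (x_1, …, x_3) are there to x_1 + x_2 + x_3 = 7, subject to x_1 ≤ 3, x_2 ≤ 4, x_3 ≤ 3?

Ignoring the caps, the number of non-negative solutions to x_1+…+x_3 = 7 is C(9,2) = 36.
Subtract solutions that violate a single cap (substitute x_i' = x_i − (cap_i+1)): x_1 ≥ 4 gives C(5,2) = 10; x_2 ≥ 5 gives C(4,2) = 6; x_3 ≥ 4 gives C(5,2) = 10. Together 26.
No two caps can be exceeded simultaneously, so the pair terms are all 0.
By inclusion–exclusion the count is 36 − 26 + 0 = 10.

10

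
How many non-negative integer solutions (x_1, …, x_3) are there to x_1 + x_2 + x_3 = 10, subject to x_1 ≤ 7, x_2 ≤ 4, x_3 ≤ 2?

9

Ignoring the caps, the number of non-negative solutions to x_1+…+x_3 = 10 is C(12,2) = 66.
Subtract solutions that violate a single cap (substitute x_i' = x_i − (cap_i+1)): x_1 ≥ 8 gives C(4,2) = 6; x_2 ≥ 5 gives C(7,2) = 21; x_3 ≥ 3 gives C(9,2) = 36. Together 63.
Add back pairs where two caps are both exceeded: 0 + 0 + 6 = 6.
By inclusion–exclusion the count is 66 − 63 + 6 = 9.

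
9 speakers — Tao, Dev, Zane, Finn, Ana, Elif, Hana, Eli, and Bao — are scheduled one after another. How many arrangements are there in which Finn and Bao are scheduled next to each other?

80640

Glue Finn and Bao into one block (2 internal orders), leaving 8 units to arrange in a row.
So the count is 2·(8)! = 80640.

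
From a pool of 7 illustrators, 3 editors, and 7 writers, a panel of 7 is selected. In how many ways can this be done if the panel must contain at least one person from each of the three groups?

With no constraint there are C(17,7) = 19448 possible selections.
Subtract selections that omit an entire group: no illustrators → C(10,7) = 120; no editors → C(14,7) = 3432; no writers → C(10,7) = 120.
Add back selections omitting two groups (i.e. drawn from a single group): C(7,7) + C(3,7) + C(7,7) = 2.
By inclusion–exclusion: 19448 − 3672 + 2 = 15778.

15778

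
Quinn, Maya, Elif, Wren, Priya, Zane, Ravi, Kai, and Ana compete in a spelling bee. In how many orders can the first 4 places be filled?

There are 9 choices for 1st place, 8 for 2nd, and so on down to 6 for position 4.
That gives 9 × 8 × 7 × 6 = 3024.

3024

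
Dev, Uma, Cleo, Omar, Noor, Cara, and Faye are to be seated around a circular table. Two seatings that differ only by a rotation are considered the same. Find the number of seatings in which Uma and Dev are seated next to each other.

Treat {Uma, Dev} as one unit (2 internal orders) and seat the resulting 6 units around the table: (5)! circular arrangements.
So 2 × (5)! = 2 × 120 = 240.

240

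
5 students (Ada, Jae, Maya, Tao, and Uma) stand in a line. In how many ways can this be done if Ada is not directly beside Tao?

Of the 5! = 120 arrangements, those with Ada and Tao adjacent number 2 × 4! = 48 (treat the pair as a block with 2 internal orders).
So 120 − 48 = 72 arrangements keep them apart.

72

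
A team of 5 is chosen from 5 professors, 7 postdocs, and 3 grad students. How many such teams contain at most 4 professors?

Split by how many professors are chosen (0 through 4).
Sum: C(5,0)·C(10,5) + C(5,1)·C(10,4) + C(5,2)·C(10,3) + C(5,3)·C(10,2) + C(5,4)·C(10,1) = 252 + 1050 + 1200 + 450 + 50 = 3002.

3002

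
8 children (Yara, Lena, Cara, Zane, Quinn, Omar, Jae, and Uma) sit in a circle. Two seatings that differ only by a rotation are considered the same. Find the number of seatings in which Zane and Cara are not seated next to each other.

3600

All circular seatings of 8 people number (7)! = 5040.
Seatings with Zane beside Cara: treat them as a block with 2 internal orders, giving 2 × (6)! = 1440.
Subtracting, 5040 − 1440 = 3600.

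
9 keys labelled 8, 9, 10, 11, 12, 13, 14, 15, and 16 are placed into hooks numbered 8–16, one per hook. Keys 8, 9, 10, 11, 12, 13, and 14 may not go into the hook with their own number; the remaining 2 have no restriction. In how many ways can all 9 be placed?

Let Aᵢ (for 8 ≤ i ≤ 14) be the placements that put key i in its forbidden hook. Any j of these fix j positions, leaving (9−j)! ways to fill the rest, and there are C(7,j) ways to pick which j.
By inclusion–exclusion, the number of valid placements is Σ_{j=0}^{7} (−1)^j C(7,j)·(9−j)!.
Computing: 362880 − 282240 + 105840 − 25200 + 4200 − 504 + 42 − 2 = 165016.

165016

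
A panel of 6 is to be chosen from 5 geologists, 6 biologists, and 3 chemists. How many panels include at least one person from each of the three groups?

2430

Unrestricted: C(14,6) = 3003 ways to pick any 6 of the 14.
Selections missing a whole group: no geologists → C(9,6) = 84; no biologists → C(8,6) = 28; no chemists → C(11,6) = 462.
Add back selections omitting two groups (i.e. drawn from a single group): C(5,6) + C(6,6) + C(3,6) = 1.
By inclusion–exclusion: 3003 − 574 + 1 = 2430.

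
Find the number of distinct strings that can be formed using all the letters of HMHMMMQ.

105

HMHMMMQ has 7 letters with H appearing twice and M appearing 4 times.
The number of distinct arrangements is 7!/(4!·2!) = 5040/48 = 105.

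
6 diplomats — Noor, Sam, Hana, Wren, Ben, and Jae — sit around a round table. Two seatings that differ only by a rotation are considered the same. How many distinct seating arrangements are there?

120

Fix one person's seat to break rotational symmetry; the remaining 5 people can be arranged in (5)! = 120 ways.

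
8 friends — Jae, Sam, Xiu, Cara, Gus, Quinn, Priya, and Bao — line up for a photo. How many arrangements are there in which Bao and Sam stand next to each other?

10080

Treat {Bao, Sam} as a single unit. There are 7 units to order, and the pair itself can be ordered 2 ways.
So the count is 2·(7)! = 10080.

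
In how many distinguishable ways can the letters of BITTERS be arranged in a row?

Letter multiplicities in BITTERS: B×1, E×1, I×1, R×1, S×1, T×2.
Dividing 7! = 5040 by 2! = 2 for the repeated letters gives 2520.

2520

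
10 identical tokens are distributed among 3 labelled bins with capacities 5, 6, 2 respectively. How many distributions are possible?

9

Ignoring the caps, the number of non-negative solutions to x_1+…+x_3 = 10 is C(12,2) = 66.
Subtract solutions that violate a single cap (substitute x_i' = x_i − (cap_i+1)): x_1 ≥ 6 gives C(6,2) = 15; x_2 ≥ 7 gives C(5,2) = 10; x_3 ≥ 3 gives C(9,2) = 36. Together 61.
Add back pairs where two caps are both exceeded: 0 + 3 + 1 = 4.
By inclusion–exclusion the count is 66 − 61 + 4 = 9.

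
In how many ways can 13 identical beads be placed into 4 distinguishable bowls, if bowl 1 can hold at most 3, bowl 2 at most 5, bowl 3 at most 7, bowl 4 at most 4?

69

By stars and bars, unrestricted non-negative solutions to x_1+…+x_4 = 13 number C(13+3,3) = 560.
Subtract solutions that violate a single cap (substitute x_i' = x_i − (cap_i+1)): x_1 ≥ 4 gives C(12,3) = 220; x_2 ≥ 6 gives C(10,3) = 120; x_3 ≥ 8 gives C(8,3) = 56; x_4 ≥ 5 gives C(11,3) = 165. Together 561.
Add back pairs where two caps are both exceeded: 20 + 4 + 35 + 0 + 10 + 1 = 70.
By inclusion–exclusion the count is 560 − 561 + 70 = 69.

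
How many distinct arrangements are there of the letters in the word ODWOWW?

60

The 6 letters of ODWOWW have repeats: O appearing twice and W appearing 3 times.
So there are 6! / (3!·2!) = 60 distinguishable arrangements.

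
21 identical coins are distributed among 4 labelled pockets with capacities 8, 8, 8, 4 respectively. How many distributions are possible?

By stars and bars, unrestricted non-negative solutions to x_1+…+x_4 = 21 number C(21+3,3) = 2024.
Subtract solutions that violate a single cap (substitute x_i' = x_i − (cap_i+1)): x_1 ≥ 9 gives C(15,3) = 455; x_2 ≥ 9 gives C(15,3) = 455; x_3 ≥ 9 gives C(15,3) = 455; x_4 ≥ 5 gives C(19,3) = 969. Together 2334.
Add back pairs where two caps are both exceeded: 20 + 20 + 120 + 20 + 120 + 120 = 420.
By inclusion–exclusion the count is 2024 − 2334 + 420 = 110.

110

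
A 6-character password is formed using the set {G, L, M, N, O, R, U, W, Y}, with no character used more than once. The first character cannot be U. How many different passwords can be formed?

The first character has 9−1 = 8 choices (anything except U).
The remaining 5 characters are filled from the other 8 symbols without repetition: 8 × 7 × 6 × 5 × 4 = 6720.
Total: 8 × 6720 = 53760.

53760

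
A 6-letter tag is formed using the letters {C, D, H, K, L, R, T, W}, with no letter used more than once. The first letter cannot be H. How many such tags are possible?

The first letter has 8−1 = 7 choices (anything except H).
The remaining 5 letters are filled from the other 7 symbols without repetition: 7 × 6 × 5 × 4 × 3 = 2520.
Total: 7 × 2520 = 17640.

17640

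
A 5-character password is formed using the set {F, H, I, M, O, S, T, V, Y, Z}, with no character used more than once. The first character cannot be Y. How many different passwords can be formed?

The first character has 10−1 = 9 choices (anything except Y).
The remaining 4 characters are filled from the other 9 symbols without repetition: 9 × 8 × 7 × 6 = 3024.
Total: 9 × 3024 = 27216.

27216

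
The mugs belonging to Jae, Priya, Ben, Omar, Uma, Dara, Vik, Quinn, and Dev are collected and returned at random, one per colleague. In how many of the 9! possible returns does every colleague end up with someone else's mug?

133496

Let Aᵢ be the assignments in which colleague i gets their own mug. We want the size of the complement of A₁∪…∪A_9.
By inclusion–exclusion this is Σ_{j=0}^{9} (−1)^j C(9,j)·(9−j)!.
Computing: 362880 − 362880 + 181440 − 60480 + 15120 − 3024 + 504 − 72 + 9 − 1 = 133496.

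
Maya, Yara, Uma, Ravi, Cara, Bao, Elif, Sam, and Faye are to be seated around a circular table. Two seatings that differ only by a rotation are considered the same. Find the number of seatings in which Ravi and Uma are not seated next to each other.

30240

Without the restriction there are (8)! = 40320 seatings.
Seatings with Ravi beside Uma: treat them as a block with 2 internal orders, giving 2 × (7)! = 10080.
Subtracting, 40320 − 10080 = 30240.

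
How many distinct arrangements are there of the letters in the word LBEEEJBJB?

LBEEEJBJB has 9 letters with B appearing 3 times, E appearing 3 times, and J appearing twice.
Dividing 9! = 362880 by 3!·3!·2! = 72 for the repeated letters gives 5040.

5040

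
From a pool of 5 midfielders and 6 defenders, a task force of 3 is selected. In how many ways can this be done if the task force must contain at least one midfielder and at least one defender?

135

Total 3-person selections from all 11: C(11,3) = 165.
Subtract selections that omit an entire group: no midfielders → C(6,3) = 20; no defenders → C(5,3) = 10.
Both groups omitted at once is impossible, so 165 − 30 = 135.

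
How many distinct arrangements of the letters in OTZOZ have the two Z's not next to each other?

Total arrangements of OTZOZ: 5!/(2!·2!) = 30.
If the two Z's are adjacent, glue them into one block, leaving 4 items to arrange: (4)!/(2!) = 12 ways.
Subtracting, 30 − 12 = 18 arrangements keep the Z's apart.

18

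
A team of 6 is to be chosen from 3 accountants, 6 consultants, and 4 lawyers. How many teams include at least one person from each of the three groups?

With no constraint there are C(13,6) = 1716 possible selections.
Subtract selections that omit an entire group: no accountants → C(10,6) = 210; no consultants → C(7,6) = 7; no lawyers → C(9,6) = 84.
Add back selections omitting two groups (i.e. drawn from a single group): C(3,6) + C(6,6) + C(4,6) = 1.
By inclusion–exclusion: 1716 − 301 + 1 = 1416.

1416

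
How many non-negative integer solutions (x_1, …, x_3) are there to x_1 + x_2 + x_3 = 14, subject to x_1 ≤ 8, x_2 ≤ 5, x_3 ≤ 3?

Without the upper bounds there are C(16,2) = 120 ways to split 14 among 3 variables.
Subtract solutions that violate a single cap (substitute x_i' = x_i − (cap_i+1)): x_1 ≥ 9 gives C(7,2) = 21; x_2 ≥ 6 gives C(10,2) = 45; x_3 ≥ 4 gives C(12,2) = 66. Together 132.
Add back pairs where two caps are both exceeded: 0 + 3 + 15 = 18.
By inclusion–exclusion the count is 120 − 132 + 18 = 6.

6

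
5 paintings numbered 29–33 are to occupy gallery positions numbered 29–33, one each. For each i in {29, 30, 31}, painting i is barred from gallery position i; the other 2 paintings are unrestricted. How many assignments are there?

64

Let Aᵢ (for i ∈ {29, 30, 31}) be the placements that put painting i in its forbidden gallery position. Any j of these fix j positions, leaving (5−j)! ways to fill the rest, and there are C(3,j) ways to pick which j.
By inclusion–exclusion, the number of valid placements is Σ_{j=0}^{3} (−1)^j C(3,j)·(5−j)!.
Computing: 120 − 72 + 18 − 2 = 64.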